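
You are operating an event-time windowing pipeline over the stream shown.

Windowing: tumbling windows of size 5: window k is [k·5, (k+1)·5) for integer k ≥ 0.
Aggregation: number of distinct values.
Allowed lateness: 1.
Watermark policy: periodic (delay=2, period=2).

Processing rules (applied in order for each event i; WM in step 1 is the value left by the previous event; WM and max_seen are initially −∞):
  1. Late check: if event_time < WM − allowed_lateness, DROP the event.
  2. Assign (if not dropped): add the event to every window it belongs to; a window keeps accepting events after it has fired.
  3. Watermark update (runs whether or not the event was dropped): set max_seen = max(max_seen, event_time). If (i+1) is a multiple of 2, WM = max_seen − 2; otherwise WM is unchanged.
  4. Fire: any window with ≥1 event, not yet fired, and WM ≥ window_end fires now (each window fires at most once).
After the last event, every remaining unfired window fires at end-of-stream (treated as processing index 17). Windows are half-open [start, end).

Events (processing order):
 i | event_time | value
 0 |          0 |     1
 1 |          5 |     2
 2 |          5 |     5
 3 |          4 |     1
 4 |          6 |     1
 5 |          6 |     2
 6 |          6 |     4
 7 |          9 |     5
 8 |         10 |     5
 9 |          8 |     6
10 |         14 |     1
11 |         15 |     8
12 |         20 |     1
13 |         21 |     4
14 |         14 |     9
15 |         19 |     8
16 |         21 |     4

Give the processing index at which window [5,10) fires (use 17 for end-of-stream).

11

i=0 t=0 v=1: → [0,5); WM=−∞
i=1 t=5 v=2: → [5,10); WM=3
i=2 t=5 v=5: → [5,10); WM=3
i=3 t=4 v=1: → [0,5); WM=3
i=4 t=6 v=1: → [5,10); WM=3
i=5 t=6 v=2: → [5,10); WM=4
i=6 t=6 v=4: → [5,10); WM=4
i=7 t=9 v=5: → [5,10); WM=7; [0,5) fires=1
i=8 t=10 v=5: → [10,15); WM=7
i=9 t=8 v=6: → [5,10); WM=8
i=10 t=14 v=1: → [10,15); WM=8
i=11 t=15 v=8: → [15,20); WM=13; [5,10) fires=5
i=12 t=20 v=1: → [20,25); WM=13
i=13 t=21 v=4: → [20,25); WM=19; [10,15) fires=2
i=14 t=14 v=9: DROP (t<19-1); WM=19
i=15 t=19 v=8: → [15,20); WM=19
i=16 t=21 v=4: → [20,25); WM=19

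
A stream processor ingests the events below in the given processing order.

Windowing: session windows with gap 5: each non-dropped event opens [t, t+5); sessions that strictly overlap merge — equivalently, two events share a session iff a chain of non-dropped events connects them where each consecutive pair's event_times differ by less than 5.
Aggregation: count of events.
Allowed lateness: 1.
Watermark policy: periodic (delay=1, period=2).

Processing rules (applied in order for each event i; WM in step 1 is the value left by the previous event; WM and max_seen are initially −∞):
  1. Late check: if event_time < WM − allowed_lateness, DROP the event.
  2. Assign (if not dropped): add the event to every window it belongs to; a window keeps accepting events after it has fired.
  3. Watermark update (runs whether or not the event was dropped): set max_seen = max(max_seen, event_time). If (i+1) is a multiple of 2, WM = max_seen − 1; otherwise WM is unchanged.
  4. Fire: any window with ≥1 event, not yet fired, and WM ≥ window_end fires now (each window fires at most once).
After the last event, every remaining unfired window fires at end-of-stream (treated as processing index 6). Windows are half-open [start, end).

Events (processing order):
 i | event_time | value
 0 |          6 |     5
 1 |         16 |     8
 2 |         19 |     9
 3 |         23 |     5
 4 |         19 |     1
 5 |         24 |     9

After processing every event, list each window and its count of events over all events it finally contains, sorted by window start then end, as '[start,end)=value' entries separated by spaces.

i=0 t=6 v=5: → [6,11); WM=−∞
i=1 t=16 v=8: → [16,21); WM=15
i=2 t=19 v=9: → [16,24); WM=15
i=3 t=23 v=5: → [16,28); WM=22
i=4 t=19 v=1: DROP (t<22-1); WM=22
i=5 t=24 v=9: → [16,29); WM=23

[6,11)=1 [16,29)=4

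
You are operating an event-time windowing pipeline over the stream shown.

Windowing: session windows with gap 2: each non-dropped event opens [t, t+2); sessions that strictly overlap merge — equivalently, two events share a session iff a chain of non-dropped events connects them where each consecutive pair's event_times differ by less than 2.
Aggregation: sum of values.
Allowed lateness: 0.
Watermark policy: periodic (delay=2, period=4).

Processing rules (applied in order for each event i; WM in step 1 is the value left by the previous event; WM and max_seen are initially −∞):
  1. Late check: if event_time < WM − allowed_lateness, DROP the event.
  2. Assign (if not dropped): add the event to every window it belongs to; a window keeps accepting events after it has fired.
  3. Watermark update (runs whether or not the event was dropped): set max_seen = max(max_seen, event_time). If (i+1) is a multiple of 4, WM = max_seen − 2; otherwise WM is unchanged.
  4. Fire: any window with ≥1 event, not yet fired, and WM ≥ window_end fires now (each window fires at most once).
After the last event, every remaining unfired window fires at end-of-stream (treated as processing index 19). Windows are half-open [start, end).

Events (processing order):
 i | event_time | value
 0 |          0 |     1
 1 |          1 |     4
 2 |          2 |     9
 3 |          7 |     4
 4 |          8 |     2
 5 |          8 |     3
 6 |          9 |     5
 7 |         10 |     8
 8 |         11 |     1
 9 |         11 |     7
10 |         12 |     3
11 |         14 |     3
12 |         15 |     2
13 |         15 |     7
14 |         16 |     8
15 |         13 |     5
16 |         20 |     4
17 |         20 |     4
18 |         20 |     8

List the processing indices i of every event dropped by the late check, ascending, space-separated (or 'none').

none

i=0 t=0 v=1: → [0,2); WM=−∞
i=1 t=1 v=4: → [0,3); WM=−∞
i=2 t=2 v=9: → [0,4); WM=−∞
i=3 t=7 v=4: → [7,9); WM=5
i=4 t=8 v=2: → [7,10); WM=5
i=5 t=8 v=3: → [7,10); WM=5
i=6 t=9 v=5: → [7,11); WM=5
i=7 t=10 v=8: → [7,12); WM=8
i=8 t=11 v=1: → [7,13); WM=8
i=9 t=11 v=7: → [7,13); WM=8
i=10 t=12 v=3: → [7,14); WM=8
i=11 t=14 v=3: → [14,16); WM=12
i=12 t=15 v=2: → [14,17); WM=12
i=13 t=15 v=7: → [14,17); WM=12
i=14 t=16 v=8: → [14,18); WM=12
i=15 t=13 v=5: → [7,18); WM=14
i=16 t=20 v=4: → [20,22); WM=14
i=17 t=20 v=4: → [20,22); WM=14
i=18 t=20 v=8: → [20,22); WM=14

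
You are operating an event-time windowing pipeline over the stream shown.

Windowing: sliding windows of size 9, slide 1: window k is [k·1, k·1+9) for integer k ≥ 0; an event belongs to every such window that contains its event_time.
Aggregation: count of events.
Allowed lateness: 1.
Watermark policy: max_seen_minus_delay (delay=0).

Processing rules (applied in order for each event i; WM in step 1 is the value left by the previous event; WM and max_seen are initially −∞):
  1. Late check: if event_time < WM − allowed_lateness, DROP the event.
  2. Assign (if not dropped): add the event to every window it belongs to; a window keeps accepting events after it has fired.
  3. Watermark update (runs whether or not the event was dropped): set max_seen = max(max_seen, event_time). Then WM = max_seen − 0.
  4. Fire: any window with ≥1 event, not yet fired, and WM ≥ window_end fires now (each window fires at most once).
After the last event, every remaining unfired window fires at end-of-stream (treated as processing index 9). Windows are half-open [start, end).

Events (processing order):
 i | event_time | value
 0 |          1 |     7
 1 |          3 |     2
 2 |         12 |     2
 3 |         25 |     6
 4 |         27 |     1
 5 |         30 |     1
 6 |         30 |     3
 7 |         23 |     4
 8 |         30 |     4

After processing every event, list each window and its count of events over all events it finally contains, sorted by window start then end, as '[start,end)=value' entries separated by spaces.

i=0 t=1 v=7: → [1,10),[0,9); WM=1
i=1 t=3 v=2: → [3,12),[2,11),[1,10),[0,9); WM=3
i=2 t=12 v=2: → [12,21),[11,20),[10,19),[9,18),[8,17),[7,16),[6,15),[5,14),[4,13); WM=12; [0,9) fires=2 [1,10) fires=2 [2,11) fires=1 [3,12) fires=1
i=3 t=25 v=6: → [25,34),[24,33),[23,32),[22,31),[21,30),[20,29),[19,28),[18,27),[17,26); WM=25; [4,13) fires=1 [5,14) fires=1 [6,15) fires=1 [7,16) fires=1 [8,17) fires=1 [9,18) fires=1 [10,19) fires=1 [11,20) fires=1 [12,21) fires=1
i=4 t=27 v=1: → [27,36),[26,35),[25,34),[24,33),[23,32),[22,31),[21,30),[20,29),[19,28); WM=27; [17,26) fires=1 [18,27) fires=1
i=5 t=30 v=1: → [30,39),[29,38),[28,37),[27,36),[26,35),[25,34),[24,33),[23,32),[22,31); WM=30; [19,28) fires=2 [20,29) fires=2 [21,30) fires=2
i=6 t=30 v=3: → [30,39),[29,38),[28,37),[27,36),[26,35),[25,34),[24,33),[23,32),[22,31); WM=30
i=7 t=23 v=4: DROP (t<30-1); WM=30
i=8 t=30 v=4: → [30,39),[29,38),[28,37),[27,36),[26,35),[25,34),[24,33),[23,32),[22,31); WM=30

[0,9)=2 [1,10)=2 [2,11)=1 [3,12)=1 [4,13)=1 [5,14)=1 [6,15)=1 [7,16)=1 [8,17)=1 [9,18)=1 [10,19)=1 [11,20)=1 [12,21)=1 [17,26)=1 [18,27)=1 [19,28)=2 [20,29)=2 [21,30)=2 [22,31)=5 [23,32)=5 [24,33)=5 [25,34)=5 [26,35)=4 [27,36)=4 [28,37)=3 [29,38)=3 [30,39)=3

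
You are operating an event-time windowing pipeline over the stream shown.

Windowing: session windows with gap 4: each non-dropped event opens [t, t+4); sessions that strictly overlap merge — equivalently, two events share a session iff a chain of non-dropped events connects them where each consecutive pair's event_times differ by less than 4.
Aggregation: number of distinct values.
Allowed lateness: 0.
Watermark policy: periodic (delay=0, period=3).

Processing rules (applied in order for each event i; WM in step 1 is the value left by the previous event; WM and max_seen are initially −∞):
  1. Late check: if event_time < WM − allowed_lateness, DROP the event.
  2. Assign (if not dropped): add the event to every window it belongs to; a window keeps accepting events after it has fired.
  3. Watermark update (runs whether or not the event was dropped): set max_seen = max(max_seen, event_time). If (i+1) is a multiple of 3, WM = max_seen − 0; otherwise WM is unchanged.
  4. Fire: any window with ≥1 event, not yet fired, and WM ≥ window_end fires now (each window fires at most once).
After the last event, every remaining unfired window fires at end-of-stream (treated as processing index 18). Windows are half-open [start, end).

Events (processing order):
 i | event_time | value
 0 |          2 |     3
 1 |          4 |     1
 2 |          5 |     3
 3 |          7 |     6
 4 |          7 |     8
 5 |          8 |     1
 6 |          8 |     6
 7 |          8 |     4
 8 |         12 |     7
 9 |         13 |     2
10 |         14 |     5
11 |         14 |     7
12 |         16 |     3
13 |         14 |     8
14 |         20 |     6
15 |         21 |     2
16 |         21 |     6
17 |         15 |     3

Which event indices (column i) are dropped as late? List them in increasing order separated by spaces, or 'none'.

17

i=0 t=2 v=3: → [2,6); WM=−∞
i=1 t=4 v=1: → [2,8); WM=−∞
i=2 t=5 v=3: → [2,9); WM=5
i=3 t=7 v=6: → [2,11); WM=5
i=4 t=7 v=8: → [2,11); WM=5
i=5 t=8 v=1: → [2,12); WM=8
i=6 t=8 v=6: → [2,12); WM=8
i=7 t=8 v=4: → [2,12); WM=8
i=8 t=12 v=7: → [12,16); WM=12
i=9 t=13 v=2: → [12,17); WM=12
i=10 t=14 v=5: → [12,18); WM=12
i=11 t=14 v=7: → [12,18); WM=14
i=12 t=16 v=3: → [12,20); WM=14
i=13 t=14 v=8: → [12,20); WM=14
i=14 t=20 v=6: → [20,24); WM=20
i=15 t=21 v=2: → [20,25); WM=20
i=16 t=21 v=6: → [20,25); WM=20
i=17 t=15 v=3: DROP (t<20-0); WM=21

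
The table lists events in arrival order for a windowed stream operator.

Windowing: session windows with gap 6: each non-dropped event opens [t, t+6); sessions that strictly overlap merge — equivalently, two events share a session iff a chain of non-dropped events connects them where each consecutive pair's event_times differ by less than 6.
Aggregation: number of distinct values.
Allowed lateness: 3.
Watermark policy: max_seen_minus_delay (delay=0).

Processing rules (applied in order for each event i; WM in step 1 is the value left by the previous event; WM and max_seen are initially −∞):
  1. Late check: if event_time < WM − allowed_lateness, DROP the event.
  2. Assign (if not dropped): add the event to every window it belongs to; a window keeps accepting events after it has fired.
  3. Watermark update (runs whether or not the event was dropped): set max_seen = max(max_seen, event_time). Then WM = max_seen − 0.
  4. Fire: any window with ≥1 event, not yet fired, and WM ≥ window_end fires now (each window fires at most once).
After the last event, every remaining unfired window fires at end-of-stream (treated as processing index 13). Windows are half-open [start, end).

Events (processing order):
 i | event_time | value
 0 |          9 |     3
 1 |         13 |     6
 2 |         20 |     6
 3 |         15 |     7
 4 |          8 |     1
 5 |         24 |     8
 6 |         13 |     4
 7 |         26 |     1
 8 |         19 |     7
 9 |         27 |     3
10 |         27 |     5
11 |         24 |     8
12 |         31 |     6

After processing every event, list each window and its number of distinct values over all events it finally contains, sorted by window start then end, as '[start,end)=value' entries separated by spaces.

i=0 t=9 v=3: → [9,15); WM=9
i=1 t=13 v=6: → [9,19); WM=13
i=2 t=20 v=6: → [20,26); WM=20
i=3 t=15 v=7: DROP (t<20-3); WM=20
i=4 t=8 v=1: DROP (t<20-3); WM=20
i=5 t=24 v=8: → [20,30); WM=24
i=6 t=13 v=4: DROP (t<24-3); WM=24
i=7 t=26 v=1: → [20,32); WM=26
i=8 t=19 v=7: DROP (t<26-3); WM=26
i=9 t=27 v=3: → [20,33); WM=27
i=10 t=27 v=5: → [20,33); WM=27
i=11 t=24 v=8: → [20,33); WM=27
i=12 t=31 v=6: → [20,37); WM=31

[9,19)=2 [20,37)=5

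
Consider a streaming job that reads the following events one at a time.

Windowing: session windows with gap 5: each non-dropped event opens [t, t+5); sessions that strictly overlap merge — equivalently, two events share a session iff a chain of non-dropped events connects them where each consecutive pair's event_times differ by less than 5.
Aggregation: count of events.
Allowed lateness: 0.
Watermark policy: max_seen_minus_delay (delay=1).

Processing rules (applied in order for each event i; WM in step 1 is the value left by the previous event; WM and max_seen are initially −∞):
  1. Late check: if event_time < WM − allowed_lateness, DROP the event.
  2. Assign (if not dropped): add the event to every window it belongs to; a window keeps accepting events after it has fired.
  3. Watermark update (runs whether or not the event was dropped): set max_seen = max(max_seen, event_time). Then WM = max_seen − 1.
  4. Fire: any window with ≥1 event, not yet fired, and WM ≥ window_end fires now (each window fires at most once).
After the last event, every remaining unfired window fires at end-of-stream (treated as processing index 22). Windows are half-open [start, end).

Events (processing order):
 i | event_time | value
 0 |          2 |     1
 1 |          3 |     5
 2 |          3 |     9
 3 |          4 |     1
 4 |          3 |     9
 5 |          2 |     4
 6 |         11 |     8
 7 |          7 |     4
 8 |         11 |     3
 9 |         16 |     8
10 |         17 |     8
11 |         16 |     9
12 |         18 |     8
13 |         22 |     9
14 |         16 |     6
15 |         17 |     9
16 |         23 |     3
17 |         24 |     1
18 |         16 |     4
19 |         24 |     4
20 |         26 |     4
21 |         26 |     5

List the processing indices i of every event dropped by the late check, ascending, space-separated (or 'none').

5 7 14 15 18

i=0 t=2 v=1: → [2,7); WM=1
i=1 t=3 v=5: → [2,8); WM=2
i=2 t=3 v=9: → [2,8); WM=2
i=3 t=4 v=1: → [2,9); WM=3
i=4 t=3 v=9: → [2,9); WM=3
i=5 t=2 v=4: DROP (t<3-0); WM=3
i=6 t=11 v=8: → [11,16); WM=10
i=7 t=7 v=4: DROP (t<10-0); WM=10
i=8 t=11 v=3: → [11,16); WM=10
i=9 t=16 v=8: → [16,21); WM=15
i=10 t=17 v=8: → [16,22); WM=16
i=11 t=16 v=9: → [16,22); WM=16
i=12 t=18 v=8: → [16,23); WM=17
i=13 t=22 v=9: → [16,27); WM=21
i=14 t=16 v=6: DROP (t<21-0); WM=21
i=15 t=17 v=9: DROP (t<21-0); WM=21
i=16 t=23 v=3: → [16,28); WM=22
i=17 t=24 v=1: → [16,29); WM=23
i=18 t=16 v=4: DROP (t<23-0); WM=23
i=19 t=24 v=4: → [16,29); WM=23
i=20 t=26 v=4: → [16,31); WM=25
i=21 t=26 v=5: → [16,31); WM=25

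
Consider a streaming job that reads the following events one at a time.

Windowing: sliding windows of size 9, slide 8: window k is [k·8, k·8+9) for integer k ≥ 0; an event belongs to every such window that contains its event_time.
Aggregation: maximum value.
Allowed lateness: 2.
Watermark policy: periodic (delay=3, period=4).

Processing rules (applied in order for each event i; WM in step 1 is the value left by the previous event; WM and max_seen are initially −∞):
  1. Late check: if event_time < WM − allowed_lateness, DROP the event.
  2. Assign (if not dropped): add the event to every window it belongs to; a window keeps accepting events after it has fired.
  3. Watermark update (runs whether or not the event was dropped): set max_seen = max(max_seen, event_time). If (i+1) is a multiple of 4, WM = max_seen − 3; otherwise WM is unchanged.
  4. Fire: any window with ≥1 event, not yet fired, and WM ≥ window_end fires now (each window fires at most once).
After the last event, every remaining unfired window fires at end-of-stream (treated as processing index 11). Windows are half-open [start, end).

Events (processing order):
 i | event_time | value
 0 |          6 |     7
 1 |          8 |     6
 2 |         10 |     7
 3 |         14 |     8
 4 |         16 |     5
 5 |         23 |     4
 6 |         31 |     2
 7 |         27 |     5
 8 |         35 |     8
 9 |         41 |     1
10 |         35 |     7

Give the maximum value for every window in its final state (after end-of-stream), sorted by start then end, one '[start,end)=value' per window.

i=0 t=6 v=7: → [0,9); WM=−∞
i=1 t=8 v=6: → [8,17),[0,9); WM=−∞
i=2 t=10 v=7: → [8,17); WM=−∞
i=3 t=14 v=8: → [8,17); WM=11; [0,9) fires=7
i=4 t=16 v=5: → [16,25),[8,17); WM=11
i=5 t=23 v=4: → [16,25); WM=11
i=6 t=31 v=2: → [24,33); WM=11
i=7 t=27 v=5: → [24,33); WM=28; [8,17) fires=8 [16,25) fires=5
i=8 t=35 v=8: → [32,41); WM=28
i=9 t=41 v=1: → [40,49); WM=28
i=10 t=35 v=7: → [32,41); WM=28

[0,9)=7 [8,17)=8 [16,25)=5 [24,33)=5 [32,41)=8 [40,49)=1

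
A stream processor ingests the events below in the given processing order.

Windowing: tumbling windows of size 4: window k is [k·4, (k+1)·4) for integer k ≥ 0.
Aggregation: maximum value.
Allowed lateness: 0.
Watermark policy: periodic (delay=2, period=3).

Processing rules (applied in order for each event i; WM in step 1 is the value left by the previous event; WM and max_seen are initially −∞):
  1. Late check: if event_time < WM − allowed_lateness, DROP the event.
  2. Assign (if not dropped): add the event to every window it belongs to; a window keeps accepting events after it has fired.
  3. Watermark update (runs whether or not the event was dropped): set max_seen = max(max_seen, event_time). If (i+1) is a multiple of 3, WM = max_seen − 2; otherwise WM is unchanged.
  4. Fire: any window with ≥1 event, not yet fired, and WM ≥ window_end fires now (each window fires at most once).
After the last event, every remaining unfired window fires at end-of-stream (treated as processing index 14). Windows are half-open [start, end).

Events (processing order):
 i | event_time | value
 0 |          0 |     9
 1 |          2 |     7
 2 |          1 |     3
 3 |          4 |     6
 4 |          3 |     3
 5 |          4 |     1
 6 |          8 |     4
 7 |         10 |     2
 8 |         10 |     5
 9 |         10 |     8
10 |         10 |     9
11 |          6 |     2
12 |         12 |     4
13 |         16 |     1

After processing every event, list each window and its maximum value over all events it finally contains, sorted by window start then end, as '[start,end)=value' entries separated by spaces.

i=0 t=0 v=9: → [0,4); WM=−∞
i=1 t=2 v=7: → [0,4); WM=−∞
i=2 t=1 v=3: → [0,4); WM=0
i=3 t=4 v=6: → [4,8); WM=0
i=4 t=3 v=3: → [0,4); WM=0
i=5 t=4 v=1: → [4,8); WM=2
i=6 t=8 v=4: → [8,12); WM=2
i=7 t=10 v=2: → [8,12); WM=2
i=8 t=10 v=5: → [8,12); WM=8; [0,4) fires=9 [4,8) fires=6
i=9 t=10 v=8: → [8,12); WM=8
i=10 t=10 v=9: → [8,12); WM=8
i=11 t=6 v=2: DROP (t<8-0); WM=8
i=12 t=12 v=4: → [12,16); WM=8
i=13 t=16 v=1: → [16,20); WM=8

[0,4)=9 [4,8)=6 [8,12)=9 [12,16)=4 [16,20)=1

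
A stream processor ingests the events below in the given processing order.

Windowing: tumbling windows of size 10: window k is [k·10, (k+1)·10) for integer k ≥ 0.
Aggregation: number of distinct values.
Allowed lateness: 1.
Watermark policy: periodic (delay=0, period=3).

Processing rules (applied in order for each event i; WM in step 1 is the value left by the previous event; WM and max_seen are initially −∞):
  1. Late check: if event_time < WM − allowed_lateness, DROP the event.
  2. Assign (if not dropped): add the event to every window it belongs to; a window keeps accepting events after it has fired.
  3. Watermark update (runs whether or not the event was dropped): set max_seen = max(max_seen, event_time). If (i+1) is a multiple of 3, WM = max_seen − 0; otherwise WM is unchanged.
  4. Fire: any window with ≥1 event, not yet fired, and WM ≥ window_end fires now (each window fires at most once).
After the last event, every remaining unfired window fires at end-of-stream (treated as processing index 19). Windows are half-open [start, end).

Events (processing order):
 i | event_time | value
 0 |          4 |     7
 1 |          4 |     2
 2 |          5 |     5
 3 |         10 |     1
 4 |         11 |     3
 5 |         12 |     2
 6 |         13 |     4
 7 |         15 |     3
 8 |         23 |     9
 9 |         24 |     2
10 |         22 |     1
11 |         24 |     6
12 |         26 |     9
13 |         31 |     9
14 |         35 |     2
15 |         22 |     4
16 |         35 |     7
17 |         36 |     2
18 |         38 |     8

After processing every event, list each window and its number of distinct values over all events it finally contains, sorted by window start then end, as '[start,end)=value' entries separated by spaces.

[0,10)=3 [10,20)=4 [20,30)=4 [30,40)=4

i=0 t=4 v=7: → [0,10); WM=−∞
i=1 t=4 v=2: → [0,10); WM=−∞
i=2 t=5 v=5: → [0,10); WM=5
i=3 t=10 v=1: → [10,20); WM=5
i=4 t=11 v=3: → [10,20); WM=5
i=5 t=12 v=2: → [10,20); WM=12; [0,10) fires=3
i=6 t=13 v=4: → [10,20); WM=12
i=7 t=15 v=3: → [10,20); WM=12
i=8 t=23 v=9: → [20,30); WM=23; [10,20) fires=4
i=9 t=24 v=2: → [20,30); WM=23
i=10 t=22 v=1: → [20,30); WM=23
i=11 t=24 v=6: → [20,30); WM=24
i=12 t=26 v=9: → [20,30); WM=24
i=13 t=31 v=9: → [30,40); WM=24
i=14 t=35 v=2: → [30,40); WM=35; [20,30) fires=4
i=15 t=22 v=4: DROP (t<35-1); WM=35
i=16 t=35 v=7: → [30,40); WM=35
i=17 t=36 v=2: → [30,40); WM=36
i=18 t=38 v=8: → [30,40); WM=36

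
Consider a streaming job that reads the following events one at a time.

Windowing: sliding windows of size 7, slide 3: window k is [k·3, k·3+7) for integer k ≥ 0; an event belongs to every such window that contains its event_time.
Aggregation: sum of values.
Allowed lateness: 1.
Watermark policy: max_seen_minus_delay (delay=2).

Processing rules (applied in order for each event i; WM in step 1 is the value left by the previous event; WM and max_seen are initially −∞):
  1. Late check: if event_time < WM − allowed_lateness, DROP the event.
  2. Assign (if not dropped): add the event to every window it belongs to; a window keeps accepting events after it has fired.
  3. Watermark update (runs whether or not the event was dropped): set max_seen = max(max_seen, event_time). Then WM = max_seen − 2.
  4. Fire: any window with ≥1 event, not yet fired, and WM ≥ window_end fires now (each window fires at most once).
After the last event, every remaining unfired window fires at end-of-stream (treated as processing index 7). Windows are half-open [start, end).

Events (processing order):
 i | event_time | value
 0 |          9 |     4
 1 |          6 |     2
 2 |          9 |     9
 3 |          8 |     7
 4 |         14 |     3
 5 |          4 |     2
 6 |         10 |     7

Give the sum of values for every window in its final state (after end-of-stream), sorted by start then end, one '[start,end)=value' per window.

[0,7)=2 [3,10)=22 [6,13)=22 [9,16)=16 [12,19)=3

i=0 t=9 v=4: → [9,16),[6,13),[3,10); WM=7
i=1 t=6 v=2: → [6,13),[3,10),[0,7); WM=7; [0,7) fires=2
i=2 t=9 v=9: → [9,16),[6,13),[3,10); WM=7
i=3 t=8 v=7: → [6,13),[3,10); WM=7
i=4 t=14 v=3: → [12,19),[9,16); WM=12; [3,10) fires=22
i=5 t=4 v=2: DROP (t<12-1); WM=12
i=6 t=10 v=7: DROP (t<12-1); WM=12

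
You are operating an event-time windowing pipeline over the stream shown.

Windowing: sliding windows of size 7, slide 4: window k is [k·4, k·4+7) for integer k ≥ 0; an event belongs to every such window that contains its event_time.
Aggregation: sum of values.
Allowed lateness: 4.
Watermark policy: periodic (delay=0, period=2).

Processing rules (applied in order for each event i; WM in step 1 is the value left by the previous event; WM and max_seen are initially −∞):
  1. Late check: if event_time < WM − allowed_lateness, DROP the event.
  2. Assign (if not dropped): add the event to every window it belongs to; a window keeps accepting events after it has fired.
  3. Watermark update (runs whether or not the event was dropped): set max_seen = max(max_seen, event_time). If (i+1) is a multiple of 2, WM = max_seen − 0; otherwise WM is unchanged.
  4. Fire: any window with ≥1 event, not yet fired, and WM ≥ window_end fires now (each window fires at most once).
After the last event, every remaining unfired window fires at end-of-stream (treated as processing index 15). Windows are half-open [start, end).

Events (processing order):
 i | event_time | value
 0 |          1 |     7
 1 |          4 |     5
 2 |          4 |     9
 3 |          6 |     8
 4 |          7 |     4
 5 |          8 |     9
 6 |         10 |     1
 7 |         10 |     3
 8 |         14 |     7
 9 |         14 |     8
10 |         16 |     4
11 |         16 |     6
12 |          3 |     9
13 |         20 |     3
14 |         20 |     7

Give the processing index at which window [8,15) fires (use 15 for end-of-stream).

11

i=0 t=1 v=7: → [0,7); WM=−∞
i=1 t=4 v=5: → [4,11),[0,7); WM=4
i=2 t=4 v=9: → [4,11),[0,7); WM=4
i=3 t=6 v=8: → [4,11),[0,7); WM=6
i=4 t=7 v=4: → [4,11); WM=6
i=5 t=8 v=9: → [8,15),[4,11); WM=8; [0,7) fires=29
i=6 t=10 v=1: → [8,15),[4,11); WM=8
i=7 t=10 v=3: → [8,15),[4,11); WM=10
i=8 t=14 v=7: → [12,19),[8,15); WM=10
i=9 t=14 v=8: → [12,19),[8,15); WM=14; [4,11) fires=39
i=10 t=16 v=4: → [16,23),[12,19); WM=14
i=11 t=16 v=6: → [16,23),[12,19); WM=16; [8,15) fires=28
i=12 t=3 v=9: DROP (t<16-4); WM=16
i=13 t=20 v=3: → [20,27),[16,23); WM=20; [12,19) fires=25
i=14 t=20 v=7: → [20,27),[16,23); WM=20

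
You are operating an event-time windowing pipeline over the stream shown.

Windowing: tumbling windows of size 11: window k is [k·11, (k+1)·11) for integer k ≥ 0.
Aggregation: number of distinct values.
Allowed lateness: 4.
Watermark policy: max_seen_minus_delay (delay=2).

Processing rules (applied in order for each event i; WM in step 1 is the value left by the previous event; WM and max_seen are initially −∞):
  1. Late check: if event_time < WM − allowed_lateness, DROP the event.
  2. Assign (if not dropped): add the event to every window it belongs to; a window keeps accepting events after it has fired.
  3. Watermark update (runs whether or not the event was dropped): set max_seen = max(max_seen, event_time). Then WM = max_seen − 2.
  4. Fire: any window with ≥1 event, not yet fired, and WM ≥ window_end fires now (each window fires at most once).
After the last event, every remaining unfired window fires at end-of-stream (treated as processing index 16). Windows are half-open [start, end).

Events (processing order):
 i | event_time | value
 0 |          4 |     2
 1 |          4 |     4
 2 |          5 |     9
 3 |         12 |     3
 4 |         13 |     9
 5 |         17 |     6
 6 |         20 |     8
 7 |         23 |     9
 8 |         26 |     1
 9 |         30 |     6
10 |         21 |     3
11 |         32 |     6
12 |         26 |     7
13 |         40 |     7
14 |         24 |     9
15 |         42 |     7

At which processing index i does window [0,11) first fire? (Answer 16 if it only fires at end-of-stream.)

4

i=0 t=4 v=2: → [0,11); WM=2
i=1 t=4 v=4: → [0,11); WM=2
i=2 t=5 v=9: → [0,11); WM=3
i=3 t=12 v=3: → [11,22); WM=10
i=4 t=13 v=9: → [11,22); WM=11; [0,11) fires=3
i=5 t=17 v=6: → [11,22); WM=15
i=6 t=20 v=8: → [11,22); WM=18
i=7 t=23 v=9: → [22,33); WM=21
i=8 t=26 v=1: → [22,33); WM=24; [11,22) fires=4
i=9 t=30 v=6: → [22,33); WM=28
i=10 t=21 v=3: DROP (t<28-4); WM=28
i=11 t=32 v=6: → [22,33); WM=30
i=12 t=26 v=7: → [22,33); WM=30
i=13 t=40 v=7: → [33,44); WM=38; [22,33) fires=4
i=14 t=24 v=9: DROP (t<38-4); WM=38
i=15 t=42 v=7: → [33,44); WM=40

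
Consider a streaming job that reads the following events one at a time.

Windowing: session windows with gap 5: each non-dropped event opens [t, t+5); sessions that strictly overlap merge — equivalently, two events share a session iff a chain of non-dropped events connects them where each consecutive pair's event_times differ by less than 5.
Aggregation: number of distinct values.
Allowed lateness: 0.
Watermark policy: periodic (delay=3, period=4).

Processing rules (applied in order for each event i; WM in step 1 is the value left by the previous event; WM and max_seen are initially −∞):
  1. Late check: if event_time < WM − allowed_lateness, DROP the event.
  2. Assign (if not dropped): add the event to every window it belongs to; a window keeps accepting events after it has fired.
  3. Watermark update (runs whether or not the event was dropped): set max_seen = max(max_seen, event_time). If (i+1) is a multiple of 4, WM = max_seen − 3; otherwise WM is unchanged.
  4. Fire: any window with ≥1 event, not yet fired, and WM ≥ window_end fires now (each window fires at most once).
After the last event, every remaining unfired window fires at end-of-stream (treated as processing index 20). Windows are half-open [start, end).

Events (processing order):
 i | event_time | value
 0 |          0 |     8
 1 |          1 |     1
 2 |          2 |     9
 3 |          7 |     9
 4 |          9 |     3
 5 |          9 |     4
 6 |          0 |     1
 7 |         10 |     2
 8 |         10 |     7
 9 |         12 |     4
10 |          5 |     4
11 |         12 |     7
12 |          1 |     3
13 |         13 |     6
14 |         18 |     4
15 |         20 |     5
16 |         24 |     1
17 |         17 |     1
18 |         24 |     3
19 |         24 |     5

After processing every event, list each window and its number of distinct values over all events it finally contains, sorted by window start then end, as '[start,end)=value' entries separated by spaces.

[0,7)=3 [7,29)=8

i=0 t=0 v=8: → [0,5); WM=−∞
i=1 t=1 v=1: → [0,6); WM=−∞
i=2 t=2 v=9: → [0,7); WM=−∞
i=3 t=7 v=9: → [7,12); WM=4
i=4 t=9 v=3: → [7,14); WM=4
i=5 t=9 v=4: → [7,14); WM=4
i=6 t=0 v=1: DROP (t<4-0); WM=4
i=7 t=10 v=2: → [7,15); WM=7
i=8 t=10 v=7: → [7,15); WM=7
i=9 t=12 v=4: → [7,17); WM=7
i=10 t=5 v=4: DROP (t<7-0); WM=7
i=11 t=12 v=7: → [7,17); WM=9
i=12 t=1 v=3: DROP (t<9-0); WM=9
i=13 t=13 v=6: → [7,18); WM=9
i=14 t=18 v=4: → [18,23); WM=9
i=15 t=20 v=5: → [18,25); WM=17
i=16 t=24 v=1: → [18,29); WM=17
i=17 t=17 v=1: → [7,29); WM=17
i=18 t=24 v=3: → [7,29); WM=17
i=19 t=24 v=5: → [7,29); WM=21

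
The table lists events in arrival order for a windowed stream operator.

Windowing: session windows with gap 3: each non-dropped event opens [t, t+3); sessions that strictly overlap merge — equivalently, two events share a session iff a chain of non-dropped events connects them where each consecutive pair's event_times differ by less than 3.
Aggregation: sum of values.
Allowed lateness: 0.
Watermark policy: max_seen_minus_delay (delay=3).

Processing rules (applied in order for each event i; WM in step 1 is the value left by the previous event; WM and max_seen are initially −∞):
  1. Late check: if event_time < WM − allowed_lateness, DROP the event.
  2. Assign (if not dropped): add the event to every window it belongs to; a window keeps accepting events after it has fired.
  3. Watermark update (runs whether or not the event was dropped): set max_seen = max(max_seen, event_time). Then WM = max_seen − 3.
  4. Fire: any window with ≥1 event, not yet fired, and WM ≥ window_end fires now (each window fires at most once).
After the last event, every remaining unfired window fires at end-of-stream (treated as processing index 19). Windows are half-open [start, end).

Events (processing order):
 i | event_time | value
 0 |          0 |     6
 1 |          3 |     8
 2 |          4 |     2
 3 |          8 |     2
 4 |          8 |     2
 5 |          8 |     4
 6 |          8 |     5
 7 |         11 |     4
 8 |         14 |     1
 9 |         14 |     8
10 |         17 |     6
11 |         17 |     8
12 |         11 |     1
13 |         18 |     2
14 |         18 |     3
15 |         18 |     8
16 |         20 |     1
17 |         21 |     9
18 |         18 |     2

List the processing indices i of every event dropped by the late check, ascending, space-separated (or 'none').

12

i=0 t=0 v=6: → [0,3); WM=-3
i=1 t=3 v=8: → [3,6); WM=0
i=2 t=4 v=2: → [3,7); WM=1
i=3 t=8 v=2: → [8,11); WM=5
i=4 t=8 v=2: → [8,11); WM=5
i=5 t=8 v=4: → [8,11); WM=5
i=6 t=8 v=5: → [8,11); WM=5
i=7 t=11 v=4: → [11,14); WM=8
i=8 t=14 v=1: → [14,17); WM=11
i=9 t=14 v=8: → [14,17); WM=11
i=10 t=17 v=6: → [17,20); WM=14
i=11 t=17 v=8: → [17,20); WM=14
i=12 t=11 v=1: DROP (t<14-0); WM=14
i=13 t=18 v=2: → [17,21); WM=15
i=14 t=18 v=3: → [17,21); WM=15
i=15 t=18 v=8: → [17,21); WM=15
i=16 t=20 v=1: → [17,23); WM=17
i=17 t=21 v=9: → [17,24); WM=18
i=18 t=18 v=2: → [17,24); WM=18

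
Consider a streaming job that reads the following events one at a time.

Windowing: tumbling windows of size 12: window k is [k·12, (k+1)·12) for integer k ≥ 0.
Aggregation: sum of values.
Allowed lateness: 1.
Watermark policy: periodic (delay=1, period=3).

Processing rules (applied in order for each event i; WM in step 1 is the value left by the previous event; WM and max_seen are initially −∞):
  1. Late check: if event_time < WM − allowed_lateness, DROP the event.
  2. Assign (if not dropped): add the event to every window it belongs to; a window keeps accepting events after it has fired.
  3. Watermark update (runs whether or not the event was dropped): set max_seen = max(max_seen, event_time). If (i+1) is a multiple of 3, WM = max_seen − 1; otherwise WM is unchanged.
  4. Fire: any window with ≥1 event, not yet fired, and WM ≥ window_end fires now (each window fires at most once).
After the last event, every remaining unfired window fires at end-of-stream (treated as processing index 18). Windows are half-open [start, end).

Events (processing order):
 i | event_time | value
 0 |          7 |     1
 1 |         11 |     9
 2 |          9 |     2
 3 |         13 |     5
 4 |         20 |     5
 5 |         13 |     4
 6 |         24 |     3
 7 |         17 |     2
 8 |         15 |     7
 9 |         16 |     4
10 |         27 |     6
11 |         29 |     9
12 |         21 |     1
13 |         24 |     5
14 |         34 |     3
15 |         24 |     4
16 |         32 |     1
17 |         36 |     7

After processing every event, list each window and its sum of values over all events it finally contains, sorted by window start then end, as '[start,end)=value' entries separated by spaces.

[0,12)=12 [12,24)=14 [24,36)=22 [36,48)=7

i=0 t=7 v=1: → [0,12); WM=−∞
i=1 t=11 v=9: → [0,12); WM=−∞
i=2 t=9 v=2: → [0,12); WM=10
i=3 t=13 v=5: → [12,24); WM=10
i=4 t=20 v=5: → [12,24); WM=10
i=5 t=13 v=4: → [12,24); WM=19; [0,12) fires=12
i=6 t=24 v=3: → [24,36); WM=19
i=7 t=17 v=2: DROP (t<19-1); WM=19
i=8 t=15 v=7: DROP (t<19-1); WM=23
i=9 t=16 v=4: DROP (t<23-1); WM=23
i=10 t=27 v=6: → [24,36); WM=23
i=11 t=29 v=9: → [24,36); WM=28; [12,24) fires=14
i=12 t=21 v=1: DROP (t<28-1); WM=28
i=13 t=24 v=5: DROP (t<28-1); WM=28
i=14 t=34 v=3: → [24,36); WM=33
i=15 t=24 v=4: DROP (t<33-1); WM=33
i=16 t=32 v=1: → [24,36); WM=33
i=17 t=36 v=7: → [36,48); WM=35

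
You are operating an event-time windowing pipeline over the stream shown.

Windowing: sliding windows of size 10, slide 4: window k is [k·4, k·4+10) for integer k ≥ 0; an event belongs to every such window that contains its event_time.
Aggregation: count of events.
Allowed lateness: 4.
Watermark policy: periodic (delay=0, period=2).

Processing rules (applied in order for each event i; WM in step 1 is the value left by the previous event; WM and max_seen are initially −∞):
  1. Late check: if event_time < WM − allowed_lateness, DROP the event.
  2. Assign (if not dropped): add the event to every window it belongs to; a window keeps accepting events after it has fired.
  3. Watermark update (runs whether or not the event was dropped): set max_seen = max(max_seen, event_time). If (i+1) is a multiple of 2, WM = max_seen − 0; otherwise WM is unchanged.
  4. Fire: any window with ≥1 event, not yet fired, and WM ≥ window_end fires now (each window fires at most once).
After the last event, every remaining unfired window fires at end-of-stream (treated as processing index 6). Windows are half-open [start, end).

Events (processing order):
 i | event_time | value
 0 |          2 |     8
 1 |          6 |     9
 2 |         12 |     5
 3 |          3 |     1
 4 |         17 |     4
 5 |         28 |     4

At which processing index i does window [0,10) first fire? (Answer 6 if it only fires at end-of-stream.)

i=0 t=2 v=8: → [0,10); WM=−∞
i=1 t=6 v=9: → [4,14),[0,10); WM=6
i=2 t=12 v=5: → [12,22),[8,18),[4,14); WM=6
i=3 t=3 v=1: → [0,10); WM=12; [0,10) fires=3
i=4 t=17 v=4: → [16,26),[12,22),[8,18); WM=12
i=5 t=28 v=4: → [28,38),[24,34),[20,30); WM=28; [4,14) fires=2 [8,18) fires=2 [12,22) fires=2 [16,26) fires=1

3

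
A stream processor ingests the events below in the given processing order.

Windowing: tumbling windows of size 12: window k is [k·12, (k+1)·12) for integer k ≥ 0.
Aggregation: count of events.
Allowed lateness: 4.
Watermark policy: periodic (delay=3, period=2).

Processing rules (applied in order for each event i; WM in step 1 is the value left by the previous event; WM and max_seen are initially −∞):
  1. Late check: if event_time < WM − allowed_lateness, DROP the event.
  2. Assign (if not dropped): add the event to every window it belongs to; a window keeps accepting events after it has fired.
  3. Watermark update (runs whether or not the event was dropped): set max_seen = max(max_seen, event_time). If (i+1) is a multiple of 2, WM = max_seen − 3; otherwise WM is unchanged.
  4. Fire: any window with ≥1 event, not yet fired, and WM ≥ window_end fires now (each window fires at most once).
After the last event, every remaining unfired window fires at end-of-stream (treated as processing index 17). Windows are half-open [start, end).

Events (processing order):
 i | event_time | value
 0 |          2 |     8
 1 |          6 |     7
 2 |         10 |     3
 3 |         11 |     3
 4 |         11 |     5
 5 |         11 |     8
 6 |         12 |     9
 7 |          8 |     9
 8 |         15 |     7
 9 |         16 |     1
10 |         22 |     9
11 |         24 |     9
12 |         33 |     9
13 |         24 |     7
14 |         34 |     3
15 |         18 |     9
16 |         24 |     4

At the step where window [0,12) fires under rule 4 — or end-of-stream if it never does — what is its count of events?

i=0 t=2 v=8: → [0,12); WM=−∞
i=1 t=6 v=7: → [0,12); WM=3
i=2 t=10 v=3: → [0,12); WM=3
i=3 t=11 v=3: → [0,12); WM=8
i=4 t=11 v=5: → [0,12); WM=8
i=5 t=11 v=8: → [0,12); WM=8
i=6 t=12 v=9: → [12,24); WM=8
i=7 t=8 v=9: → [0,12); WM=9
i=8 t=15 v=7: → [12,24); WM=9
i=9 t=16 v=1: → [12,24); WM=13; [0,12) fires=7
i=10 t=22 v=9: → [12,24); WM=13
i=11 t=24 v=9: → [24,36); WM=21
i=12 t=33 v=9: → [24,36); WM=21
i=13 t=24 v=7: → [24,36); WM=30; [12,24) fires=4
i=14 t=34 v=3: → [24,36); WM=30
i=15 t=18 v=9: DROP (t<30-4); WM=31
i=16 t=24 v=4: DROP (t<31-4); WM=31

7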